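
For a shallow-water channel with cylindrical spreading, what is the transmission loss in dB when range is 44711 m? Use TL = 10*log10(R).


TL = 10*log10(44711) = 46.5

46.5 dB


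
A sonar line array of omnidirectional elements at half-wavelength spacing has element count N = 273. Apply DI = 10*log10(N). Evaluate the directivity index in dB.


DI = 10*log10(273) = 24.36

24.36 dB


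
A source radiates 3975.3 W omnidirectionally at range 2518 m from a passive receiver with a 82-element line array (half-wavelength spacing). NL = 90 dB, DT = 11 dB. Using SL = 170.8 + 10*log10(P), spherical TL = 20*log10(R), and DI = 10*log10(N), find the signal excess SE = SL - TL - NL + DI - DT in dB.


Step 1: SL = 170.8 + 10*log10(3975.3) = 206.79 dB
Step 2: TL = 20*log10(2518) = 68.02 dB
Step 3: DI = 10*log10(82) = 19.14 dB
Step 4: SE = SL - TL - NL + DI - DT = 206.79 - 68.02 - 90 + 19.14 - 11 = 56.91

56.91 dB


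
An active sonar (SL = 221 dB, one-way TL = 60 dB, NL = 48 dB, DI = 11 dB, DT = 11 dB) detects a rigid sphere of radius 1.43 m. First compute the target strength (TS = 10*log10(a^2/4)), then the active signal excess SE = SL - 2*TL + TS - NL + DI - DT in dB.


Step 1: TS = 10*log10(1.43^2/4) = -2.91 dB
Step 2: SE = SL - 2*TL + TS - NL + DI - DT = 221 - 2*60 + (-2.91) - 48 + 11 - 11 = 50.09

50.09 dB


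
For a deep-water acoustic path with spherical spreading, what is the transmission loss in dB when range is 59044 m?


TL = 20*log10(59044) = 95.42

95.42 dB


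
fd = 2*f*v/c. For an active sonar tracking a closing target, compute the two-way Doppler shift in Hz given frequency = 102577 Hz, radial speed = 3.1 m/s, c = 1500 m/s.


fd = 2*f*v/c = 2 * 102577 * 3.1 / 1500 = 423.98

423.98 Hz


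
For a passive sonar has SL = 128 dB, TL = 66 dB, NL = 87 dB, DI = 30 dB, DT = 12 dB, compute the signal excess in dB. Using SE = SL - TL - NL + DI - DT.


SE = SL - TL - NL + DI - DT = 128 - 66 - 87 + 30 - 12 = -7

-7 dB


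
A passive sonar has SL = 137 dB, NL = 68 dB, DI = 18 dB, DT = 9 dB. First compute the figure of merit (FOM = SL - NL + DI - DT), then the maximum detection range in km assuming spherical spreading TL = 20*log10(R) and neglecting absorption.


Step 1: FOM = SL - NL + DI - DT = 137 - 68 + 18 - 9 = 78 dB
Step 2: at max range FOM = TL = 20*log10(R), so R = 10^(78/20) = 7943.28 m = 7.94 km

7.94 km


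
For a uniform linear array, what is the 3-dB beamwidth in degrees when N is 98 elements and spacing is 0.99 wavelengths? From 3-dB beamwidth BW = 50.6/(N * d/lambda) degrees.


BW = 50.6 / (98 * 0.99) = 50.6 / 97.02 = 0.52

0.52 deg


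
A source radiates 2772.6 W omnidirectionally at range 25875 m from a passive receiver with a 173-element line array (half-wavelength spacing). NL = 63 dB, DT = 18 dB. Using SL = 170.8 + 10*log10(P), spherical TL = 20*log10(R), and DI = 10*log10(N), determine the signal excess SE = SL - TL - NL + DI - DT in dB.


Step 1: SL = 170.8 + 10*log10(2772.6) = 205.23 dB
Step 2: TL = 20*log10(25875) = 88.26 dB
Step 3: DI = 10*log10(173) = 22.38 dB
Step 4: SE = SL - TL - NL + DI - DT = 205.23 - 88.26 - 63 + 22.38 - 18 = 58.35

58.35 dB


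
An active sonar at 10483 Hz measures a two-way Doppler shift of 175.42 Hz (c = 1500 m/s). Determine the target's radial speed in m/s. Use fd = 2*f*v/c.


12.55 m/s


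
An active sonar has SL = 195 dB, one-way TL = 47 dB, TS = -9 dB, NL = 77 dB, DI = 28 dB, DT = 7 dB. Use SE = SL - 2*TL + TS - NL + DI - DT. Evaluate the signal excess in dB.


SE = SL - 2*TL + TS - NL + DI - DT = 195 - 2*47 + (-9) - 77 + 28 - 7 = 36

36 dB


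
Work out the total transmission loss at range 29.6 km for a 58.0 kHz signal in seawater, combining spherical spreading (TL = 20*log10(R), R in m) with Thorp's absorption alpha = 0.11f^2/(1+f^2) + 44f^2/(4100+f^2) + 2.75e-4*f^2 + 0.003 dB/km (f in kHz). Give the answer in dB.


Step 1 (Thorp): alpha = 0.11*3364.0/(1+3364.0) + 44*3364.0/(4100+3364.0) + 2.75e-4*3364.0 + 0.003 = 20.8687 dB/km
Step 2: TL_spread = 20*log10(29600) = 89.43 dB
Step 3: TL_abs = alpha*R = 20.8687 * 29.6 = 617.71 dB
Step 4: TL_total = 89.43 + 617.71 = 707.14

707.14 dB


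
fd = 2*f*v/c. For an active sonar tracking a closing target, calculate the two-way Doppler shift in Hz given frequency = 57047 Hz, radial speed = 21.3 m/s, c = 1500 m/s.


1620.13 Hz


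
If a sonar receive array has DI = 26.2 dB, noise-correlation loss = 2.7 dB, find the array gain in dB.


AG = DI - L_corr = 26.2 - 2.7 = 23.5

23.5 dB


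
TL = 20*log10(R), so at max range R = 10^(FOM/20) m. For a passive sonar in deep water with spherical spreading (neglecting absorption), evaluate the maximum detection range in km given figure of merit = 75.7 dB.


6.1 km


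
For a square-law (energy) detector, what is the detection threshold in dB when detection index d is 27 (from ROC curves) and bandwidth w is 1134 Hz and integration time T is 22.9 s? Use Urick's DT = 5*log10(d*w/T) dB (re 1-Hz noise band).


DT = 5*log10(d*w/T) = 5*log10(27 * 1134 / 22.9) = 5*log10(1337.03) = 15.63

15.63 dB


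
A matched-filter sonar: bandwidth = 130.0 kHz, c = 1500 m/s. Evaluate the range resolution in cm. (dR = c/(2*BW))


dR = c/(2*BW) = 1500 / (2 * 130.0e3) = 0.0058 m = 0.58 cm

0.58 cm


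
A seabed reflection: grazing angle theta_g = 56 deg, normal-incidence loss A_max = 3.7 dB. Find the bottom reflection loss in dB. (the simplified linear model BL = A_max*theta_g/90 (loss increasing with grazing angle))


BL = A_max * theta_g / 90 = 3.7 * 56 / 90 = 2.3

2.3 dB


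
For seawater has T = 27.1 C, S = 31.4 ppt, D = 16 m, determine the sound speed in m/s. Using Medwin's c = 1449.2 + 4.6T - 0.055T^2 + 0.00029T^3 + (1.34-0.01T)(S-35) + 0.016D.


c = 1449.2 + 4.6*27.1 - 0.055*27.1^2 + 0.00029*27.1^3 + (1.34 - 0.01*27.1)*(31.4 - 35) + 0.016*16 = 1535.65

1535.65 m/s


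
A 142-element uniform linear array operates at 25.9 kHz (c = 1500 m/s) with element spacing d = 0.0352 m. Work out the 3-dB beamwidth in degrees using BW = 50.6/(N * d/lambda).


Step 1: lambda = 1500/25900 = 0.05792 m
Step 2: d/lambda = 0.0352/0.05792 = 0.6077
Step 3: BW = 50.6/(N * d/lambda) = 50.6/(142 * 0.6077) = 0.59

0.59 deg


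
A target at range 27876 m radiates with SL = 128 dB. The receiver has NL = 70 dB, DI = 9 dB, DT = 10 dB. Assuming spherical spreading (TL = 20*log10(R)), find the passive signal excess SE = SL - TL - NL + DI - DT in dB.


Step 1: TL = 20*log10(27876) = 88.9 dB
Step 2: SE = 128 - 88.9 - 70 + 9 - 10 = -31.9

-31.9 dB


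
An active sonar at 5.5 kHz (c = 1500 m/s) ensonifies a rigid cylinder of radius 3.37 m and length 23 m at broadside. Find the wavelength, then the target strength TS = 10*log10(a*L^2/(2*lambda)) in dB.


Step 1: lambda = c/f = 1500/5500 = 0.27273 m
Step 2: TS = 10*log10(a*L^2/(2*lambda)) = 10*log10(3.37*23^2/(2*0.27273)) = 35.14

35.14 dB


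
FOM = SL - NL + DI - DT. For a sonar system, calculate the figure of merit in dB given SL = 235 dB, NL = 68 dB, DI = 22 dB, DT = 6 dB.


FOM = SL - NL + DI - DT = 235 - 68 + 22 - 6 = 183

183 dB


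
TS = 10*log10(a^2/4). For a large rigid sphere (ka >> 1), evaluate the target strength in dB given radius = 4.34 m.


6.73 dB


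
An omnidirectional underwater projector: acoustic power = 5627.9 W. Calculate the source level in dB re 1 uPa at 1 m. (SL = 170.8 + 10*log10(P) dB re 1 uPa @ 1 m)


SL = 170.8 + 10*log10(5627.9) = 170.8 + 37.5 = 208.3

208.3 dB


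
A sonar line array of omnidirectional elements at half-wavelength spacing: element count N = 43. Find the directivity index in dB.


DI = 10*log10(43) = 16.33

16.33 dB


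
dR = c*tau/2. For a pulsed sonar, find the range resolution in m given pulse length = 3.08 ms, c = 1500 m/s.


dR = c*tau/2 = 1500 * 3.08e-3 / 2 = 2.31

2.31 m


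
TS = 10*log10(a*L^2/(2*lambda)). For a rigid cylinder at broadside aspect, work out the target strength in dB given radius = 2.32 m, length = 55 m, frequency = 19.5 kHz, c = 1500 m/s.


46.59 dB


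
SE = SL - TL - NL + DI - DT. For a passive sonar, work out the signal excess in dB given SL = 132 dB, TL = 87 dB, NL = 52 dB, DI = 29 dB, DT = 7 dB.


SE = SL - TL - NL + DI - DT = 132 - 87 - 52 + 29 - 7 = 15

15 dB


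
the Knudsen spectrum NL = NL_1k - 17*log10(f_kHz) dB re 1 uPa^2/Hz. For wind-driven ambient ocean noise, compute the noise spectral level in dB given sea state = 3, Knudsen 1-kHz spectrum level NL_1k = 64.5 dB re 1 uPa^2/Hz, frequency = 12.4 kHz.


45.91 dB


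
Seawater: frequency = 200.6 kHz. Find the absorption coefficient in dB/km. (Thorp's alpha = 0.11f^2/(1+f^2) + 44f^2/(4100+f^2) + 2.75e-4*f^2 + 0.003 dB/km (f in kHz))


51.111 dB/km


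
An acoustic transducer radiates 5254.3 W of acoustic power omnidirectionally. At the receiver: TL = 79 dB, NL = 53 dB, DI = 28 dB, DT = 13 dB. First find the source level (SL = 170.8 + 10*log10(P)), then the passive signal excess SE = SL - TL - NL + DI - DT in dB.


Step 1: SL = 170.8 + 10*log10(5254.3) = 208.01 dB
Step 2: SE = SL - TL - NL + DI - DT = 208.01 - 79 - 53 + 28 - 13 = 91.01

91.01 dB


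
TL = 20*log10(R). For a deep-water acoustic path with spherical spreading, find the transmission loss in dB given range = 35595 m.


TL = 20*log10(35595) = 91.03

91.03 dB


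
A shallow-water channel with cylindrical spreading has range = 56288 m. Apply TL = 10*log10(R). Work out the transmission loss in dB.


TL = 10*log10(56288) = 47.5

47.5 dB


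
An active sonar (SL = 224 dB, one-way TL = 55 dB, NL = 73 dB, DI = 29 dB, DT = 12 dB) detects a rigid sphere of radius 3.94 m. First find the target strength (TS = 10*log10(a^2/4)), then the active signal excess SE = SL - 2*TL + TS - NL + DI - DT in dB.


Step 1: TS = 10*log10(3.94^2/4) = 5.89 dB
Step 2: SE = SL - 2*TL + TS - NL + DI - DT = 224 - 2*55 + (5.89) - 73 + 29 - 12 = 63.89

63.89 dB


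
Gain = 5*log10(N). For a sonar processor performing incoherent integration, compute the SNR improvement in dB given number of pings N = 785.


Gain = 5*log10(785) = 14.47

14.47 dB


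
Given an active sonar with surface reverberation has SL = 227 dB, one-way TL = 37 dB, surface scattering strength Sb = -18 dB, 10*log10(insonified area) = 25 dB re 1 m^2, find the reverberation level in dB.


160 dB


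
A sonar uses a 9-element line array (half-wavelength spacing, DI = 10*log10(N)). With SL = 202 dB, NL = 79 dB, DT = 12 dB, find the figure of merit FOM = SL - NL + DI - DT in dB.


120.54 dB


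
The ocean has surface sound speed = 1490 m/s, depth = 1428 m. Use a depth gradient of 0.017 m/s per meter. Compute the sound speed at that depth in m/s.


1514.276 m/s


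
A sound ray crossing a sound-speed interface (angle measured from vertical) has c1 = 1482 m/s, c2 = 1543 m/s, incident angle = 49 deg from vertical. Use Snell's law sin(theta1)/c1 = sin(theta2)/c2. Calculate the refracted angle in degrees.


51.79 deg


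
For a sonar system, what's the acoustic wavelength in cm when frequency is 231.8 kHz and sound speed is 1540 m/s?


lambda = c/f = 1540 / 231800 = 0.0066 m = 0.66 cm

0.66 cm


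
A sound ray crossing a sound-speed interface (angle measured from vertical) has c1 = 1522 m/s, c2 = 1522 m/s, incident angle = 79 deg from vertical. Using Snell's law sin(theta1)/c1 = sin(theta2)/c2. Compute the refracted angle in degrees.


sin(theta2) = (c2/c1)*sin(theta1) = (1522/1522)*sin(79 deg) = 0.98163
theta2 = arcsin(0.98163) = 79.0

79.0 deg


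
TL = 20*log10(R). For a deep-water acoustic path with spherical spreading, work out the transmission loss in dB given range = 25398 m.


TL = 20*log10(25398) = 88.1

88.1 dB


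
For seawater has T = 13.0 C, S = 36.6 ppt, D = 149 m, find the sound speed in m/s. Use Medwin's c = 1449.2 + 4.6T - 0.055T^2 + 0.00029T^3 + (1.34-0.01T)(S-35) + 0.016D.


c = 1449.2 + 4.6*13.0 - 0.055*13.0^2 + 0.00029*13.0^3 + (1.34 - 0.01*13.0)*(36.6 - 35) + 0.016*149 = 1504.66

1504.66 m/s


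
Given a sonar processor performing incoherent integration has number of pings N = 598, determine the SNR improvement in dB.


Gain = 5*log10(598) = 13.88

13.88 dB


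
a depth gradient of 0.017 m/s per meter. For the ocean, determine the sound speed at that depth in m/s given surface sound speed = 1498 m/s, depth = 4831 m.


c = 1498 + 0.017 * 4831 = 1580.127

1580.127 m/s


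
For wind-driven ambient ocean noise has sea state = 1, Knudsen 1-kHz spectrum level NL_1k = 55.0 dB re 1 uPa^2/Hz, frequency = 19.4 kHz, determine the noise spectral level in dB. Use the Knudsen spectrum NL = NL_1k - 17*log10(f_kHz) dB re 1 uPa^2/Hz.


NL = NL_1k - 17*log10(f_kHz) = 55.0 - 17*log10(19.4) = 55.0 - (21.89) = 33.11

33.11 dB


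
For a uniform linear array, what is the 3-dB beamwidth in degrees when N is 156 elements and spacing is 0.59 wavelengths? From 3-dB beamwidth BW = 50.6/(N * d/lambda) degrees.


0.55 deg


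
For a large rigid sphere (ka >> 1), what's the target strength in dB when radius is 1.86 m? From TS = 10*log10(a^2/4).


TS = 10*log10(1.86^2 / 4) = 10*log10(0.8649) = -0.63

-0.63 dB


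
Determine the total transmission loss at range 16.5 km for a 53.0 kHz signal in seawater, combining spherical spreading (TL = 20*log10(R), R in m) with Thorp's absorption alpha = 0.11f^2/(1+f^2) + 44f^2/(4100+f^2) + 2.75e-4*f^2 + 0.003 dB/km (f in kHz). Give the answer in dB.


Step 1 (Thorp): alpha = 0.11*2809.0/(1+2809.0) + 44*2809.0/(4100+2809.0) + 2.75e-4*2809.0 + 0.003 = 18.7746 dB/km
Step 2: TL_spread = 20*log10(16500) = 84.35 dB
Step 3: TL_abs = alpha*R = 18.7746 * 16.5 = 309.78 dB
Step 4: TL_total = 84.35 + 309.78 = 394.13

394.13 dB


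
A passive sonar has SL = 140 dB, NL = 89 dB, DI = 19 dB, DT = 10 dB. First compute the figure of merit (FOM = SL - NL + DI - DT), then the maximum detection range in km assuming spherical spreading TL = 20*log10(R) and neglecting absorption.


Step 1: FOM = SL - NL + DI - DT = 140 - 89 + 19 - 10 = 60 dB
Step 2: at max range FOM = TL = 20*log10(R), so R = 10^(60/20) = 1000.0 m = 1.0 km

1.0 km


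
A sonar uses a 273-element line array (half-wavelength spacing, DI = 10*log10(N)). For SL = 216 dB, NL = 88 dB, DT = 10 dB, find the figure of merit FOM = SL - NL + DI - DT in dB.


142.36 dB


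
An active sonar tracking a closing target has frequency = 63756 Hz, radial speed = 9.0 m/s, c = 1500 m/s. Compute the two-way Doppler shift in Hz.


765.07 Hz


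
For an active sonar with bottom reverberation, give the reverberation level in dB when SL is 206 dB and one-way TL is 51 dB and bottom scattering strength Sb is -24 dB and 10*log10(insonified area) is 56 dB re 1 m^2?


RL = SL - 2*TL + Sb + 10*log10(A) = 206 - 2*51 + (-24) + 56 = 136

136 dB


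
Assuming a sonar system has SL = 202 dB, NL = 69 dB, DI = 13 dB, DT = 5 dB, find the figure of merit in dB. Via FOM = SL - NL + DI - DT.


FOM = SL - NL + DI - DT = 202 - 69 + 13 - 5 = 141

141 dB


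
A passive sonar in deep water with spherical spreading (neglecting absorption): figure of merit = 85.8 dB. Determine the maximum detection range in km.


At max range FOM = TL, so 20*log10(R) = 85.8
R = 10^(85.8/20) = 19498.45 m = 19.5 km

19.5 km


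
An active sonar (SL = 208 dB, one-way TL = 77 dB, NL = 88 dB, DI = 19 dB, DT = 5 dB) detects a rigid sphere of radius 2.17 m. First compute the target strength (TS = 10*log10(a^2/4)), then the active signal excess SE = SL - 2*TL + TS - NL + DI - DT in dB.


Step 1: TS = 10*log10(2.17^2/4) = 0.71 dB
Step 2: SE = SL - 2*TL + TS - NL + DI - DT = 208 - 2*77 + (0.71) - 88 + 19 - 5 = -19.29

-19.29 dB


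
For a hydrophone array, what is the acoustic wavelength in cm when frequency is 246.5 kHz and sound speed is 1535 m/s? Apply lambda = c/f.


0.62 cm


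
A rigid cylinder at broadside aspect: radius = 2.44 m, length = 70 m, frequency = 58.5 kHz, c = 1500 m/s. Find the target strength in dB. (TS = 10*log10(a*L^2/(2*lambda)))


lambda = 1500/58500 = 0.02564 m
TS = 10*log10(2.44*70^2/(2*0.02564)) = 53.68

53.68 dB


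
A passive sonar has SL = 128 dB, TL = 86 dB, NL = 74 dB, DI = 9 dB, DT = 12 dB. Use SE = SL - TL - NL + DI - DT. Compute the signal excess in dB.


-35 dB


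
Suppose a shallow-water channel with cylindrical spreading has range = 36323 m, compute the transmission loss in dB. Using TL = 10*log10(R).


TL = 10*log10(36323) = 45.6

45.6 dB


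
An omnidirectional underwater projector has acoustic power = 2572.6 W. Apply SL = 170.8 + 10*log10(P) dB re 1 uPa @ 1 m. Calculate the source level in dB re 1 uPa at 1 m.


SL = 170.8 + 10*log10(2572.6) = 170.8 + 34.1 = 204.9

204.9 dB


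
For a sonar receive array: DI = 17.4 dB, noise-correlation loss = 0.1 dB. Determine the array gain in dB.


17.3 dB


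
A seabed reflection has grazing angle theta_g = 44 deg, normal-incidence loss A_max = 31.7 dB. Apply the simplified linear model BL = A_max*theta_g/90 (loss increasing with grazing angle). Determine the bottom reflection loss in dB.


BL = A_max * theta_g / 90 = 31.7 * 44 / 90 = 15.5

15.5 dB


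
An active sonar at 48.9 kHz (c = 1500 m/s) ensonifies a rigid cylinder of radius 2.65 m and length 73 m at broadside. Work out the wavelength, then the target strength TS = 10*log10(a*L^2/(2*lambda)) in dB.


Step 1: lambda = c/f = 1500/48900 = 0.03067 m
Step 2: TS = 10*log10(a*L^2/(2*lambda)) = 10*log10(2.65*73^2/(2*0.03067)) = 53.62

53.62 dB


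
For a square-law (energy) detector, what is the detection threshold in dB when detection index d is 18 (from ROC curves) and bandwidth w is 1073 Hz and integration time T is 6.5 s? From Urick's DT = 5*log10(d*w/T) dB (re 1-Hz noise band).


17.36 dB


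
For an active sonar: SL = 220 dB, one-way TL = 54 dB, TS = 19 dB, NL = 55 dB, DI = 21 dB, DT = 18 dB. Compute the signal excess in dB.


SE = SL - 2*TL + TS - NL + DI - DT = 220 - 2*54 + (19) - 55 + 21 - 18 = 79

79 dB


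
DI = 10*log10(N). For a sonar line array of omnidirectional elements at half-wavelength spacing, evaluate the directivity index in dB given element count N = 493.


26.93 dB


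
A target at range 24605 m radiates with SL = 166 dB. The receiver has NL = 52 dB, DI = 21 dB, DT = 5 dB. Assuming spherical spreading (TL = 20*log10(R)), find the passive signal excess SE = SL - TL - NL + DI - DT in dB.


Step 1: TL = 20*log10(24605) = 87.82 dB
Step 2: SE = 166 - 87.82 - 52 + 21 - 5 = 42.18

42.18 dB


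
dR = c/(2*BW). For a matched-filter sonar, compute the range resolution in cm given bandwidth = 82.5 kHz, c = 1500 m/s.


dR = c/(2*BW) = 1500 / (2 * 82.5e3) = 0.0091 m = 0.91 cm

0.91 cm


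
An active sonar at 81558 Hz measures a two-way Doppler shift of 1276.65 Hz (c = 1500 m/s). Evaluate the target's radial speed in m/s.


From fd = 2*f*v/c, v = c*fd/(2*f) = 1500 * 1276.65 / (2*81558) = 11.74

11.74 m/s


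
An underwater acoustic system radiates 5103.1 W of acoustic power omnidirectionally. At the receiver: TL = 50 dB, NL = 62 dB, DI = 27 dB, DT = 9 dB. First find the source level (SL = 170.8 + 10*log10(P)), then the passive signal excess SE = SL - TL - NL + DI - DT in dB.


Step 1: SL = 170.8 + 10*log10(5103.1) = 207.88 dB
Step 2: SE = SL - TL - NL + DI - DT = 207.88 - 50 - 62 + 27 - 9 = 113.88

113.88 dB


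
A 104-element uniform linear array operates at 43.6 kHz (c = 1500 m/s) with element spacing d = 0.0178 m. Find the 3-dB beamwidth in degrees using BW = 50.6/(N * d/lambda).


Step 1: lambda = 1500/43600 = 0.0344 m
Step 2: d/lambda = 0.0178/0.0344 = 0.5174
Step 3: BW = 50.6/(N * d/lambda) = 50.6/(104 * 0.5174) = 0.94

0.94 deg


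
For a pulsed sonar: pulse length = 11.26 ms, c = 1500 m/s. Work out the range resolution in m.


8.445 m


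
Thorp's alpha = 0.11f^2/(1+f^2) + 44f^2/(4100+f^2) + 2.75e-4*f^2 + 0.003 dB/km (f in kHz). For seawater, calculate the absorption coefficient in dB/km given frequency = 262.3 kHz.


f^2 = 68801.29
alpha = 0.11*68801.29/(1+68801.29) + 44*68801.29/(4100+68801.29) + 2.75e-4*68801.29 + 0.003 = 60.559

60.559 dB/km


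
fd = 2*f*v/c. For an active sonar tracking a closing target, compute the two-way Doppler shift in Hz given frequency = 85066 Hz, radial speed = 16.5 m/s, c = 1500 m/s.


1871.45 Hz


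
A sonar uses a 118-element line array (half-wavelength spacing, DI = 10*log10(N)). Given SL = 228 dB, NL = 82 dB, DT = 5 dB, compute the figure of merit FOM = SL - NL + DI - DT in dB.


Step 1: DI = 10*log10(118) = 20.72 dB
Step 2: FOM = SL - NL + DI - DT = 228 - 82 + 20.72 - 5 = 161.72

161.72 dB


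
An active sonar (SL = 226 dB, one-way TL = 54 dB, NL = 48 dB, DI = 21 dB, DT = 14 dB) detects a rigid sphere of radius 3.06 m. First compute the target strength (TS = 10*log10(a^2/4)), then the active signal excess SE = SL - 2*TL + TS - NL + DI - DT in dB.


Step 1: TS = 10*log10(3.06^2/4) = 3.69 dB
Step 2: SE = SL - 2*TL + TS - NL + DI - DT = 226 - 2*54 + (3.69) - 48 + 21 - 14 = 80.69

80.69 dB


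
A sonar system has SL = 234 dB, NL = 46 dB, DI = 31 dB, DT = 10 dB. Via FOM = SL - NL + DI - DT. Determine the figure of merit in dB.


209 dB


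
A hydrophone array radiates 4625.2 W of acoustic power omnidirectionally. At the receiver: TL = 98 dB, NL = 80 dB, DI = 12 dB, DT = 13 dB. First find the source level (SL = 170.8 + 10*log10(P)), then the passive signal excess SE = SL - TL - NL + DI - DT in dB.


Step 1: SL = 170.8 + 10*log10(4625.2) = 207.45 dB
Step 2: SE = SL - TL - NL + DI - DT = 207.45 - 98 - 80 + 12 - 13 = 28.45

28.45 dB


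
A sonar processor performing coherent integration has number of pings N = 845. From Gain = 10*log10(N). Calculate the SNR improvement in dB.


Gain = 10*log10(845) = 29.27

29.27 dB


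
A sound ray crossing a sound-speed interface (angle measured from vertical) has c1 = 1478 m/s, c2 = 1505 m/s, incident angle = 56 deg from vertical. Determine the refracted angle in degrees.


sin(theta2) = (c2/c1)*sin(theta1) = (1505/1478)*sin(56 deg) = 0.84418
theta2 = arcsin(0.84418) = 57.58

57.58 deg


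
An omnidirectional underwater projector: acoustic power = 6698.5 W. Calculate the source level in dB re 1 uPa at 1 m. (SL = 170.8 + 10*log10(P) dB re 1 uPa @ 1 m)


209.06 dB


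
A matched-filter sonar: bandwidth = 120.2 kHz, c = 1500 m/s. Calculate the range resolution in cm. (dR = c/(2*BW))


dR = c/(2*BW) = 1500 / (2 * 120.2e3) = 0.0062 m = 0.62 cm

0.62 cm


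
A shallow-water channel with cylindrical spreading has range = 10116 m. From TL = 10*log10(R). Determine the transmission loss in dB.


TL = 10*log10(10116) = 40.05

40.05 dB


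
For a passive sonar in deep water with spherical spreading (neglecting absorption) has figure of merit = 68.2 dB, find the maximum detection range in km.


At max range FOM = TL, so 20*log10(R) = 68.2
R = 10^(68.2/20) = 2570.4 m = 2.57 km

2.57 km


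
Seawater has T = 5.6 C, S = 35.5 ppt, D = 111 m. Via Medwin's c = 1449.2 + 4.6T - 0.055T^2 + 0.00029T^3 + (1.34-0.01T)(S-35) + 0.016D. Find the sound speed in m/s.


c = 1449.2 + 4.6*5.6 - 0.055*5.6^2 + 0.00029*5.6^3 + (1.34 - 0.01*5.6)*(35.5 - 35) + 0.016*111 = 1475.7

1475.7 m/s


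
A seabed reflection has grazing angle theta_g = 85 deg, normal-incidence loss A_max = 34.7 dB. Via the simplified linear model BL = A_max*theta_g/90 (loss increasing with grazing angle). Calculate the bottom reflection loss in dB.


32.77 dB


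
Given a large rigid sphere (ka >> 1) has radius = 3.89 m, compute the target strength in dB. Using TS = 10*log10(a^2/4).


5.78 dB


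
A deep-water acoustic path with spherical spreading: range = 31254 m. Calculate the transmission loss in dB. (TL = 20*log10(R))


TL = 20*log10(31254) = 89.9

89.9 dB


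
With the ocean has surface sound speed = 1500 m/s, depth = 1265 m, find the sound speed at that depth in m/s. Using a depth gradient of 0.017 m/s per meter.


1521.505 m/s


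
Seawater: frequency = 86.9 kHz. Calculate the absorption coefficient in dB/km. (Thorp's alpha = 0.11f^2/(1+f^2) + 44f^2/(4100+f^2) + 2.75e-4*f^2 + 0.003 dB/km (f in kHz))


30.707 dB/km


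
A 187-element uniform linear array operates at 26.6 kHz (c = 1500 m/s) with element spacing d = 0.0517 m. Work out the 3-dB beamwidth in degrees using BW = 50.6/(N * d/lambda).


Step 1: lambda = 1500/26600 = 0.05639 m
Step 2: d/lambda = 0.0517/0.05639 = 0.9168
Step 3: BW = 50.6/(N * d/lambda) = 50.6/(187 * 0.9168) = 0.3

0.3 deg


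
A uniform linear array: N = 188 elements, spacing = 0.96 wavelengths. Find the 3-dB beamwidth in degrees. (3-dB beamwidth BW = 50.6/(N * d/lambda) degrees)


BW = 50.6 / (188 * 0.96) = 50.6 / 180.48 = 0.28

0.28 deg


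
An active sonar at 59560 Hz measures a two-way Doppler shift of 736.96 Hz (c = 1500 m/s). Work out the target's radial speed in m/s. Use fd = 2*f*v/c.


9.28 m/s


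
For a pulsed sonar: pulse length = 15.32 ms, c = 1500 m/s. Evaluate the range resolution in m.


11.49 m


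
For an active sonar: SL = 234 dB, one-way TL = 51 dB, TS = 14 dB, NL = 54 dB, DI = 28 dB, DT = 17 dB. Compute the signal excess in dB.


103 dB


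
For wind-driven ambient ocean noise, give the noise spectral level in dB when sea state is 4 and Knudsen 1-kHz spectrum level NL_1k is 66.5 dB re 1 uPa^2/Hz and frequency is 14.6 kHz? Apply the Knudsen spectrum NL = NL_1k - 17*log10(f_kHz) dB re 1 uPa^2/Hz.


46.71 dB


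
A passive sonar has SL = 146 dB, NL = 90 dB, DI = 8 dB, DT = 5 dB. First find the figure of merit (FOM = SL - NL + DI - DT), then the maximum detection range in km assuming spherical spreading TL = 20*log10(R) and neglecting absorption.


Step 1: FOM = SL - NL + DI - DT = 146 - 90 + 8 - 5 = 59 dB
Step 2: at max range FOM = TL = 20*log10(R), so R = 10^(59/20) = 891.25 m = 0.89 km

0.89 km


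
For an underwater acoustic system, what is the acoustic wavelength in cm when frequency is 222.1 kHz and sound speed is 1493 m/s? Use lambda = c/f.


0.67 cm


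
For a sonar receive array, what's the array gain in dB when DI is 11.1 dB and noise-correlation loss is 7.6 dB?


AG = DI - L_corr = 11.1 - 7.6 = 3.5

3.5 dB


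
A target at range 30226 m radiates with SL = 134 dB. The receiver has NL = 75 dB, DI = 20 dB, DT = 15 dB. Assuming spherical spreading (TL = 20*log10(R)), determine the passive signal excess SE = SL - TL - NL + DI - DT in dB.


Step 1: TL = 20*log10(30226) = 89.61 dB
Step 2: SE = 134 - 89.61 - 75 + 20 - 15 = -25.61

-25.61 dB


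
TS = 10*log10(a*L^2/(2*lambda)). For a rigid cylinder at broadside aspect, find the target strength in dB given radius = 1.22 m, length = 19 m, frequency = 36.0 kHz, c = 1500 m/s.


lambda = 1500/36000 = 0.04167 m
TS = 10*log10(1.22*19^2/(2*0.04167)) = 37.23

37.23 dB


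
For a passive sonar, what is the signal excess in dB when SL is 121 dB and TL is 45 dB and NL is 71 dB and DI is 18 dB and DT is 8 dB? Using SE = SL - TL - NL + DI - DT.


SE = SL - TL - NL + DI - DT = 121 - 45 - 71 + 18 - 8 = 15

15 dB


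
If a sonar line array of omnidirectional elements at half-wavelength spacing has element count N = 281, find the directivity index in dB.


DI = 10*log10(281) = 24.49

24.49 dB


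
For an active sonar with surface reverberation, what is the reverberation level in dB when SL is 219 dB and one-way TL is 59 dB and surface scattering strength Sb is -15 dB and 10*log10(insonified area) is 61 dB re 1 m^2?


RL = SL - 2*TL + Sb + 10*log10(A) = 219 - 2*59 + (-15) + 61 = 147

147 dB


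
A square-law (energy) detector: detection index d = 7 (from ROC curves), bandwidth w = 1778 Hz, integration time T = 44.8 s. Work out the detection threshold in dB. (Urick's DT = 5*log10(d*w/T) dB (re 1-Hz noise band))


DT = 5*log10(d*w/T) = 5*log10(7 * 1778 / 44.8) = 5*log10(277.81) = 12.22

12.22 dB


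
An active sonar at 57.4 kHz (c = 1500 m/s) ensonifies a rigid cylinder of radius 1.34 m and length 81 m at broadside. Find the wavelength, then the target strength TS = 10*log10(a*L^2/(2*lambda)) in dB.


Step 1: lambda = c/f = 1500/57400 = 0.02613 m
Step 2: TS = 10*log10(a*L^2/(2*lambda)) = 10*log10(1.34*81^2/(2*0.02613)) = 52.26

52.26 dB


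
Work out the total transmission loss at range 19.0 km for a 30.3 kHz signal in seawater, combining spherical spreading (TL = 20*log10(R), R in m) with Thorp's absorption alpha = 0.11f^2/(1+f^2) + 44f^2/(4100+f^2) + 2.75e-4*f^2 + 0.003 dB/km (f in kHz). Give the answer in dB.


Step 1 (Thorp): alpha = 0.11*918.09/(1+918.09) + 44*918.09/(4100+918.09) + 2.75e-4*918.09 + 0.003 = 8.4154 dB/km
Step 2: TL_spread = 20*log10(19000) = 85.58 dB
Step 3: TL_abs = alpha*R = 8.4154 * 19.0 = 159.89 dB
Step 4: TL_total = 85.58 + 159.89 = 245.47

245.47 dB


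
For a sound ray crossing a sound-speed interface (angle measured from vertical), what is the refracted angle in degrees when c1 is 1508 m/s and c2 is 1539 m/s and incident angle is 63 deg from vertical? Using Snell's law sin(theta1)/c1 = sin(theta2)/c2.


sin(theta2) = (c2/c1)*sin(theta1) = (1539/1508)*sin(63 deg) = 0.90932
theta2 = arcsin(0.90932) = 65.41

65.41 deg


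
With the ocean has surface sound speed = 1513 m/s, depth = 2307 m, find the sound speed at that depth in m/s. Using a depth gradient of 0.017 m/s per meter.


1552.219 m/s


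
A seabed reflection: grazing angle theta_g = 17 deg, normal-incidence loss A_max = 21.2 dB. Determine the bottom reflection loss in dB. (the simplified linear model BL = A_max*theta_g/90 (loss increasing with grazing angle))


4.0 dB


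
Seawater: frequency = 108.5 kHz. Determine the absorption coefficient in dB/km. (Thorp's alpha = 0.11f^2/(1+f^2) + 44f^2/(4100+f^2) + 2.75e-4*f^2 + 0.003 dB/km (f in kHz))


f^2 = 11772.25
alpha = 0.11*11772.25/(1+11772.25) + 44*11772.25/(4100+11772.25) + 2.75e-4*11772.25 + 0.003 = 35.985

35.985 dB/km


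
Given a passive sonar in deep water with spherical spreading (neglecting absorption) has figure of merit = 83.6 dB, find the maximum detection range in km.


At max range FOM = TL, so 20*log10(R) = 83.6
R = 10^(83.6/20) = 15135.61 m = 15.14 km

15.14 km


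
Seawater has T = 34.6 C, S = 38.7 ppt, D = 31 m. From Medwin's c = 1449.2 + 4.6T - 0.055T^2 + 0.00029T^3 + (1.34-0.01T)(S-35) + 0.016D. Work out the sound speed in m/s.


c = 1449.2 + 4.6*34.6 - 0.055*34.6^2 + 0.00029*34.6^3 + (1.34 - 0.01*34.6)*(38.7 - 35) + 0.016*31 = 1558.7

1558.7 m/s


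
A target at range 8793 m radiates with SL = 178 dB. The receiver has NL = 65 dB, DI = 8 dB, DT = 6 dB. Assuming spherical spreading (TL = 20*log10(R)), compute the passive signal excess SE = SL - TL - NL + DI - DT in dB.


36.12 dB


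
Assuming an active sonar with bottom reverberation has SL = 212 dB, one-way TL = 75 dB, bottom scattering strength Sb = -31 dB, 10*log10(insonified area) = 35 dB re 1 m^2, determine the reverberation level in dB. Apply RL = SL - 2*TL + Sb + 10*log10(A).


66 dB


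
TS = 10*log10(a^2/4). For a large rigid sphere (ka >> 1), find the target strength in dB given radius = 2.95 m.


TS = 10*log10(2.95^2 / 4) = 10*log10(2.175625) = 3.38

3.38 dB


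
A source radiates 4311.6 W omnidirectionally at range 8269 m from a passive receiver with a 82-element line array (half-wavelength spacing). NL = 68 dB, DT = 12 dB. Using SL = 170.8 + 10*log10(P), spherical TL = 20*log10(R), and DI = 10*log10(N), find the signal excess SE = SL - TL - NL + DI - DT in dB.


Step 1: SL = 170.8 + 10*log10(4311.6) = 207.15 dB
Step 2: TL = 20*log10(8269) = 78.35 dB
Step 3: DI = 10*log10(82) = 19.14 dB
Step 4: SE = SL - TL - NL + DI - DT = 207.15 - 78.35 - 68 + 19.14 - 12 = 67.94

67.94 dB


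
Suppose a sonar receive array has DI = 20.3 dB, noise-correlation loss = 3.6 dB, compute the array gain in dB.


AG = DI - L_corr = 20.3 - 3.6 = 16.7

16.7 dB


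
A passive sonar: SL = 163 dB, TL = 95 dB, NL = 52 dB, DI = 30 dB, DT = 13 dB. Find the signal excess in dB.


33 dB


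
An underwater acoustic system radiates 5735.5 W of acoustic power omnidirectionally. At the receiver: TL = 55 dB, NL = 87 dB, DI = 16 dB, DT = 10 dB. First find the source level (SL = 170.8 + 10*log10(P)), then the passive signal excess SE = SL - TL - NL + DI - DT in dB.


Step 1: SL = 170.8 + 10*log10(5735.5) = 208.39 dB
Step 2: SE = SL - TL - NL + DI - DT = 208.39 - 55 - 87 + 16 - 10 = 72.39

72.39 dB


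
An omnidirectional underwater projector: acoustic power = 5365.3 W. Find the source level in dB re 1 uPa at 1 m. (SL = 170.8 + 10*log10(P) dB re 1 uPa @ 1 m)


SL = 170.8 + 10*log10(5365.3) = 170.8 + 37.3 = 208.1

208.1 dB


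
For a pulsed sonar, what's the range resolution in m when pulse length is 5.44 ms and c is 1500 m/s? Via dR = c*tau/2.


dR = c*tau/2 = 1500 * 5.44e-3 / 2 = 4.08

4.08 m


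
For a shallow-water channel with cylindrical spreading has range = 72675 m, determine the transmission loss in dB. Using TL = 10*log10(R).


TL = 10*log10(72675) = 48.61

48.61 dB


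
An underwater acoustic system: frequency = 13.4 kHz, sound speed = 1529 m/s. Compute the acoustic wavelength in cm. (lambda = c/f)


lambda = c/f = 1529 / 13400 = 0.1141 m = 11.41 cm

11.41 cm


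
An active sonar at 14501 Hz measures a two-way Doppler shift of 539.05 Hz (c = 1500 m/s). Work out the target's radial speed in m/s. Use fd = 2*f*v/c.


From fd = 2*f*v/c, v = c*fd/(2*f) = 1500 * 539.05 / (2*14501) = 27.88

27.88 m/s


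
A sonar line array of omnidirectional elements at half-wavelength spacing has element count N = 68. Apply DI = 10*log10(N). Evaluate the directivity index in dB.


DI = 10*log10(68) = 18.33

18.33 dB


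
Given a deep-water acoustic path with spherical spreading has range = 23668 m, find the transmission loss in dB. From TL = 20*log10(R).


87.48 dB


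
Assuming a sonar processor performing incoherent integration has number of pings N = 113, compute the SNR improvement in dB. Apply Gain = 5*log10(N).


10.27 dB


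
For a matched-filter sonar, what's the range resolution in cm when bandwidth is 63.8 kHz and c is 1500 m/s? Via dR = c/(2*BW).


1.18 cm


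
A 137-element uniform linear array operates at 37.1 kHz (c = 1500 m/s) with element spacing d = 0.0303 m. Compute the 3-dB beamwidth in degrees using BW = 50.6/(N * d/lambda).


Step 1: lambda = 1500/37100 = 0.04043 m
Step 2: d/lambda = 0.0303/0.04043 = 0.7494
Step 3: BW = 50.6/(N * d/lambda) = 50.6/(137 * 0.7494) = 0.49

0.49 deg


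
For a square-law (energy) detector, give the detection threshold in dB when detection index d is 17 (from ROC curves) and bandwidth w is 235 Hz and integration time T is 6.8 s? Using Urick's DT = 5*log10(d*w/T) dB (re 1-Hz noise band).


13.85 dB


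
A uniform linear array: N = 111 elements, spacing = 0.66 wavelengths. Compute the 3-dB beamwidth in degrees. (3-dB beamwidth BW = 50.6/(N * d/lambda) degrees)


0.69 deg


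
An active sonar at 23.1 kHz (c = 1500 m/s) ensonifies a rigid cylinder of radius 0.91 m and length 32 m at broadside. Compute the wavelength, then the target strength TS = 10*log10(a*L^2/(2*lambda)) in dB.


Step 1: lambda = c/f = 1500/23100 = 0.06494 m
Step 2: TS = 10*log10(a*L^2/(2*lambda)) = 10*log10(0.91*32^2/(2*0.06494)) = 38.56

38.56 dB


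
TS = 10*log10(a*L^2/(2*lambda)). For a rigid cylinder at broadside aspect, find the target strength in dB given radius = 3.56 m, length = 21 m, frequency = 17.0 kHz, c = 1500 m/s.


lambda = 1500/17000 = 0.08824 m
TS = 10*log10(3.56*21^2/(2*0.08824)) = 39.49

39.49 dB


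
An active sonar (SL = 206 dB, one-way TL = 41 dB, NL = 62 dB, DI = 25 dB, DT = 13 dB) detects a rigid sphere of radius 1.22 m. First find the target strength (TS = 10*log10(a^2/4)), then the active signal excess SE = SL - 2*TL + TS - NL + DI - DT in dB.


Step 1: TS = 10*log10(1.22^2/4) = -4.29 dB
Step 2: SE = SL - 2*TL + TS - NL + DI - DT = 206 - 2*41 + (-4.29) - 62 + 25 - 13 = 69.71

69.71 dB


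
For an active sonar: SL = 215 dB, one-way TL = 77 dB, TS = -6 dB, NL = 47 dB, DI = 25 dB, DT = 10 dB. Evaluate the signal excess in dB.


23 dB


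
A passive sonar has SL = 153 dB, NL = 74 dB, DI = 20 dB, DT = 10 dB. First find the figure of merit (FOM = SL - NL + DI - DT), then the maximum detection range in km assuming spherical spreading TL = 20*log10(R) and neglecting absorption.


Step 1: FOM = SL - NL + DI - DT = 153 - 74 + 20 - 10 = 89 dB
Step 2: at max range FOM = TL = 20*log10(R), so R = 10^(89/20) = 28183.83 m = 28.18 km

28.18 km


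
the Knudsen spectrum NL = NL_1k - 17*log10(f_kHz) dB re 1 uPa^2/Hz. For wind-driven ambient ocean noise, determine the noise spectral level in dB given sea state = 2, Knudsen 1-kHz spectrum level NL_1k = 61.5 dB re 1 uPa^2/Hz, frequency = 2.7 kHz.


54.17 dB


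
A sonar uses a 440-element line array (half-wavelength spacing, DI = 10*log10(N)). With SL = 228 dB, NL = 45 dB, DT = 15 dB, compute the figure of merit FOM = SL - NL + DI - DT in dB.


Step 1: DI = 10*log10(440) = 26.43 dB
Step 2: FOM = SL - NL + DI - DT = 228 - 45 + 26.43 - 15 = 194.43

194.43 dB


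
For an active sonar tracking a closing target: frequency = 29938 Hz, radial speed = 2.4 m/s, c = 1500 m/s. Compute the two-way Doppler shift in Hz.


95.8 Hz


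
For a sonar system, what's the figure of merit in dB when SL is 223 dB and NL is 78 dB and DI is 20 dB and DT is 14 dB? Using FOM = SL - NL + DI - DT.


FOM = SL - NL + DI - DT = 223 - 78 + 20 - 14 = 151

151 dB


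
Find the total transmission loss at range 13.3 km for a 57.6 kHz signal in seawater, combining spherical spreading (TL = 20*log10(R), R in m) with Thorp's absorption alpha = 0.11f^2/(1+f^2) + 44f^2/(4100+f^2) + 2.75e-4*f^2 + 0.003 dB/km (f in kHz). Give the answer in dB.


Step 1 (Thorp): alpha = 0.11*3317.76/(1+3317.76) + 44*3317.76/(4100+3317.76) + 2.75e-4*3317.76 + 0.003 = 20.7053 dB/km
Step 2: TL_spread = 20*log10(13300) = 82.48 dB
Step 3: TL_abs = alpha*R = 20.7053 * 13.3 = 275.38 dB
Step 4: TL_total = 82.48 + 275.38 = 357.86

357.86 dB


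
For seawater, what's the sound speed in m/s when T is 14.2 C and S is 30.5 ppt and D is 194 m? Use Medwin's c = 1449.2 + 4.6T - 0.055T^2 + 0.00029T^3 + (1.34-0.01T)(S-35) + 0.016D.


c = 1449.2 + 4.6*14.2 - 0.055*14.2^2 + 0.00029*14.2^3 + (1.34 - 0.01*14.2)*(30.5 - 35) + 0.016*194 = 1501.97

1501.97 m/s


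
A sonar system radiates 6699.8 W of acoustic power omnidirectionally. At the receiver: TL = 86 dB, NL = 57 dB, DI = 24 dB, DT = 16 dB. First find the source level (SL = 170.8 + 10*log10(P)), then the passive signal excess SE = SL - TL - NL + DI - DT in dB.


Step 1: SL = 170.8 + 10*log10(6699.8) = 209.06 dB
Step 2: SE = SL - TL - NL + DI - DT = 209.06 - 86 - 57 + 24 - 16 = 74.06

74.06 dB


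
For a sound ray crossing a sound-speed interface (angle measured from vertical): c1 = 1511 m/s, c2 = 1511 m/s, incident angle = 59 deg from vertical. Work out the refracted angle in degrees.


sin(theta2) = (c2/c1)*sin(theta1) = (1511/1511)*sin(59 deg) = 0.85717
theta2 = arcsin(0.85717) = 59.0

59.0 deg


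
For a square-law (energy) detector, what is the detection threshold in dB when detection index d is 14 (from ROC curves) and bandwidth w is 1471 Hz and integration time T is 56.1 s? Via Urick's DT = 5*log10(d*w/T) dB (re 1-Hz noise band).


12.82 dB


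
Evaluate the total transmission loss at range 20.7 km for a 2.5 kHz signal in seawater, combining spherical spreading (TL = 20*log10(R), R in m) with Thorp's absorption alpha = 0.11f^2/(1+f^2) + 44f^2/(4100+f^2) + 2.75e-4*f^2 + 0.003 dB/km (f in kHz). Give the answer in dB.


Step 1 (Thorp): alpha = 0.11*6.25/(1+6.25) + 44*6.25/(4100+6.25) + 2.75e-4*6.25 + 0.003 = 0.1665 dB/km
Step 2: TL_spread = 20*log10(20700) = 86.32 dB
Step 3: TL_abs = alpha*R = 0.1665 * 20.7 = 3.45 dB
Step 4: TL_total = 86.32 + 3.45 = 89.77

89.77 dB
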